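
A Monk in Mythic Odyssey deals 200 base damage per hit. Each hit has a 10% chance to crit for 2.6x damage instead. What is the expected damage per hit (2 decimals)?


E[dmg] = base * (1 + crit_chance * (crit_mult - 1))
cc as decimal = 10/100 = 0.1
cm - 1 = 2.6 - 1 = 1.6
Bonus factor = 0.1 * 1.6 = 0.16
Total multiplier = 1 + 0.16 = 1.16
Expected damage = 200 * 1.16 = 232.00

232.00 damage


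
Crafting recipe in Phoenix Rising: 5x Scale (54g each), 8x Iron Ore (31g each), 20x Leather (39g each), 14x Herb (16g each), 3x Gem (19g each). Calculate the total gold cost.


Cost breakdown:
  Scale: 5 * 54 = 270
  Iron Ore: 8 * 31 = 248
  Leather: 20 * 39 = 780
  Herb: 14 * 16 = 224
  Gem: 3 * 19 = 57
Total = 270 + 248 + 780 + 224 + 57 = 1579

1579 gold


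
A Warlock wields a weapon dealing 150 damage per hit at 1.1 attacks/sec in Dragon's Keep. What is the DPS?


DPS = damage * attack_speed
= 150 * 1.1
= 165.0

165.0 DPS


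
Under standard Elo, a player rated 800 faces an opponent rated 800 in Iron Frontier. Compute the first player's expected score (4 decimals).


Elo expected score: Ea = 1/(1 + 10^((Rb-Ra)/400))
Rb - Ra = 800 - 800 = 0
(Rb-Ra)/400 = 0/400 = 0.0
10^0.0 = 1.0
Ea = 1/(1 + 1.0) = 1/2.0 = 0.5000

0.5000


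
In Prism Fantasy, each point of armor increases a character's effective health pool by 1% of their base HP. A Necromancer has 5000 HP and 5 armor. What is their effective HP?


EHP = 5000 * (1 + 5/100)
= 5000 * (1 + 0.05)
= 5000 * 1.05
= 5250.0

5250.0 EHP


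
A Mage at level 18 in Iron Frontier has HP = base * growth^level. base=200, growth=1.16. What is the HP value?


value = base * growth^level
= 200 * 1.16^18
= 200 * 14.462514
= 2892.50

2892.50 HP


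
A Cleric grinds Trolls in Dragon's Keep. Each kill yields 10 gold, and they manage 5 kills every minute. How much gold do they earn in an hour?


Gold per minute = 10 * 5 = 50
Gold per hour = 50 * 60 = 3000

3000 gold/hour


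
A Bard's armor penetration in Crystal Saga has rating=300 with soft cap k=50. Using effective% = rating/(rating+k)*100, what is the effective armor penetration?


effective% = rating / (rating + k) * 100
= 300 / (300 + 50) * 100
= 300 / 350 * 100
= 0.857143 * 100
= 85.71%

85.71%


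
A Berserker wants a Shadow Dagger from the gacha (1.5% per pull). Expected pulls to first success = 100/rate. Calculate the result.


Expected pulls for a geometric distribution = 1/p = 100 / rate%
= 100 / 1.5
= 66.67

66.67 pulls


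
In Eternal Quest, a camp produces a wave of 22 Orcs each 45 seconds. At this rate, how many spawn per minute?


Spawns per minute = count * (60 / interval)
= 22 * (60 / 45)
= 22 * 1.3333
= 29.33

29.33 per minute


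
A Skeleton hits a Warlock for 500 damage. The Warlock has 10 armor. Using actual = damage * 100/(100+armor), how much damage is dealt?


actual = 500 * 100 / (100 + 10)
= 500 * 100 / 110
= 50000 / 110
= 454.55

454.55 damage


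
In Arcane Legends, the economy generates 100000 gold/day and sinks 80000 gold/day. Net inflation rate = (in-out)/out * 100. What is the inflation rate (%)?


Net gold = 100000 - 80000 = 20000
Inflation rate = net / sunk * 100 = 20000 / 80000 * 100
= 0.25 * 100
= 25.00%

25.00%


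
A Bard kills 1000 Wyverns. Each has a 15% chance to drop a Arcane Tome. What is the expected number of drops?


Expected drops = kills * (drop_rate / 100)
= 1000 * (15 / 100)
= 1000 * 0.15
= 150.0

150.0 drops


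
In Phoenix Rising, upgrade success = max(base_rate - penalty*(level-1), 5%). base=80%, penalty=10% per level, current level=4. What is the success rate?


raw_rate = 80 - 10 * (4 - 1)
= 80 - 10 * 3
= 80 - 30
= 50
Apply floor: max(50, 5) = 50%

50%


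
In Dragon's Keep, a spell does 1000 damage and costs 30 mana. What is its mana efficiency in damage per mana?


Efficiency = damage / mana
= 1000 / 30
= 33.33

33.33 dmg/mana


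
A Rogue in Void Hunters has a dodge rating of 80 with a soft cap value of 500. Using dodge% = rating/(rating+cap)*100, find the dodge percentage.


dodge% = 80 / (80 + 500) * 100
= 80 / 580 * 100
= 0.137931 * 100
= 13.79%

13.79%


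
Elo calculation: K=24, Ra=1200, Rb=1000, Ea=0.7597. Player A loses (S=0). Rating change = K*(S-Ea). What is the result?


Elo update: delta = K * (S - Ea), where S = 0 (loses)
S - Ea = 0 - 0.7597 = -0.7597
Rating change = 24 * -0.7597
= -18.23

-18.23 rating points


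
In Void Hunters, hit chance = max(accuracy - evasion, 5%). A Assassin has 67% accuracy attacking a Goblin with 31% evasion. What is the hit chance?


accuracy - evasion = 67 - 31 = 36
Apply floor: max(36, 5) = 36
Hit chance = 36%

36%


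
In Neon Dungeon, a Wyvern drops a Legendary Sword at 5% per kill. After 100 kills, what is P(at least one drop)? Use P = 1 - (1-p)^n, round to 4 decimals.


P(at least one) = 1 - P(none) = 1 - (1-p)^n
p = 5/100 = 0.05
1 - p = 0.95
(1 - p)^100 = 0.95^100 = 0.005921
P(at least one) = 1 - 0.005921 = 0.9941

0.9941


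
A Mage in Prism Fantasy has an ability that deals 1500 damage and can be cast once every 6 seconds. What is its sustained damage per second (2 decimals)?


DPS = damage / cooldown
= 1500 / 6
= 250.00

250.00 DPS


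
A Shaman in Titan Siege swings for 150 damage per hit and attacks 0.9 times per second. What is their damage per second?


DPS = damage * attack_speed
= 150 * 0.9
= 135.0

135.0 DPS


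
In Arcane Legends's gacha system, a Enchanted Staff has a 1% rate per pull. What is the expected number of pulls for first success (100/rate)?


Expected pulls for a geometric distribution = 1/p = 100 / rate%
= 100 / 1
= 100.0

100.0 pulls


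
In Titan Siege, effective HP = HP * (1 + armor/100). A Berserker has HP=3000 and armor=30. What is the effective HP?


EHP = 3000 * (1 + 30/100)
= 3000 * (1 + 0.3)
= 3000 * 1.3
= 3900.0

3900.0 EHP


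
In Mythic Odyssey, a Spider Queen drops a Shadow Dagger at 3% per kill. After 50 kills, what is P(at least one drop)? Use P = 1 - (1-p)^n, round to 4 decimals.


P(at least one) = 1 - P(none) = 1 - (1-p)^n
p = 3/100 = 0.03
1 - p = 0.97
(1 - p)^50 = 0.97^50 = 0.218065
P(at least one) = 1 - 0.218065 = 0.7819

0.7819


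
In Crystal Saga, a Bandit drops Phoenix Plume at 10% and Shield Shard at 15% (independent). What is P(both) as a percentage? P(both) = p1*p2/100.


For independent events, P(both) = P(A) * P(B)
= 10% * 15%
= 150 / 100 %
= 1.5%

1.5%


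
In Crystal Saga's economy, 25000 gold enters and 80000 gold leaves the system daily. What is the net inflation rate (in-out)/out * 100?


Net gold = 25000 - 80000 = -55000
Inflation rate = net / sunk * 100 = -55000 / 80000 * 100
= -0.6875 * 100
= -68.75%

-68.75%


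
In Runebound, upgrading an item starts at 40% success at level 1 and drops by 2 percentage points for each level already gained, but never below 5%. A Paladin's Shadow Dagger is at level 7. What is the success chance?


raw_rate = 40 - 2 * (7 - 1)
= 40 - 2 * 6
= 40 - 12
= 28
Apply floor: max(28, 5) = 28%

28%


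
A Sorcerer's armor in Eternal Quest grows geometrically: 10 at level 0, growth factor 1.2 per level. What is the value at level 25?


value = base * growth^level
= 10 * 1.2^25
= 10 * 95.396217
= 953.96

953.96 armor


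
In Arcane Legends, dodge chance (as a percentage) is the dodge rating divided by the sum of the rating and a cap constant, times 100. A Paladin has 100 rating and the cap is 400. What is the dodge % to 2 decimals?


dodge% = 100 / (100 + 400) * 100
= 100 / 500 * 100
= 0.2 * 100
= 20.00%

20.00%


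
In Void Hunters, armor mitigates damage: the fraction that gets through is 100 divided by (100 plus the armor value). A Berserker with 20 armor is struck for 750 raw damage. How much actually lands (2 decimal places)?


actual = 750 * 100 / (100 + 20)
= 750 * 100 / 120
= 75000 / 120
= 625.00

625.00 damage


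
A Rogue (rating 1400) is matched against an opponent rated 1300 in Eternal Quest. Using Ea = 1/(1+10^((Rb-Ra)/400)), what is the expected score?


Elo expected score: Ea = 1/(1 + 10^((Rb-Ra)/400))
Rb - Ra = 1300 - 1400 = -100
(Rb-Ra)/400 = -100/400 = -0.25
10^-0.25 = 0.562341
Ea = 1/(1 + 0.562341) = 1/1.562341 = 0.6401

0.6401


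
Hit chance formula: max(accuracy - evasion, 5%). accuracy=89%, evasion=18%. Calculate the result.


accuracy - evasion = 89 - 18 = 71
Apply floor: max(71, 5) = 71
Hit chance = 71%

71%


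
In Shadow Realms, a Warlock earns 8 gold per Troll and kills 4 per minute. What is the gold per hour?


Gold per minute = 8 * 4 = 32
Gold per hour = 32 * 60 = 1920

1920 gold/hour


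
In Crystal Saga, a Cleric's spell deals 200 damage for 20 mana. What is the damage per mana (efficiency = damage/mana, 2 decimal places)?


Efficiency = damage / mana
= 200 / 20
= 10.00

10.00 dmg/mana


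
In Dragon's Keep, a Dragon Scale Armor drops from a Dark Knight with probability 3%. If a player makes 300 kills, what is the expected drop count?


Expected drops = kills * (drop_rate / 100)
= 300 * (3 / 100)
= 300 * 0.03
= 9.0

9.0 drops


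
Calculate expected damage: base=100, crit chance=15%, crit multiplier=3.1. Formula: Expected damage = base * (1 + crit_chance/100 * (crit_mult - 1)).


E[dmg] = base * (1 + crit_chance * (crit_mult - 1))
cc as decimal = 15/100 = 0.15
cm - 1 = 3.1 - 1 = 2.1
Bonus factor = 0.15 * 2.1 = 0.315
Total multiplier = 1 + 0.315 = 1.315
Expected damage = 100 * 1.315 = 131.50

131.50 damage


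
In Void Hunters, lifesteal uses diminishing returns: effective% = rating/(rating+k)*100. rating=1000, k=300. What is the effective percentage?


effective% = rating / (rating + k) * 100
= 1000 / (1000 + 300) * 100
= 1000 / 1300 * 100
= 0.769231 * 100
= 76.92%

76.92%


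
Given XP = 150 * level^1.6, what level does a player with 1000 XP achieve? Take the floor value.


XP = 150 * level^1.6, so level = (XP / 150)^(1/1.6)
= (1000 / 150)^(1/1.6)
= 6.6667^0.625
= 3.273
Floor: level = 3

level 3


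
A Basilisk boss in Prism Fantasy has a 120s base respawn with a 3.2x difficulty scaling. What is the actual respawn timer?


Respawn time = base * multiplier
= 120 * 3.2
= 384.0 seconds

384.0 seconds


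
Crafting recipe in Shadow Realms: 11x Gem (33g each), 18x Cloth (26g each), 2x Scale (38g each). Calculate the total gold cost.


Cost breakdown:
  Gem: 11 * 33 = 363
  Cloth: 18 * 26 = 468
  Scale: 2 * 38 = 76
Total = 363 + 468 + 76 = 907

907 gold


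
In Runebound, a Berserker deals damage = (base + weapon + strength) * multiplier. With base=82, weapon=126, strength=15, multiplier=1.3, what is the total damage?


Sum base + weapon + str = 82 + 126 + 15 = 223
Multiply by 1.3:
223 * 1.3 = 289.9

289.9 damage


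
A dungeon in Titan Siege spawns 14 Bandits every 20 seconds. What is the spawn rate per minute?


Spawns per minute = count * (60 / interval)
= 14 * (60 / 20)
= 14 * 3.0
= 42.0

42.0 per minute


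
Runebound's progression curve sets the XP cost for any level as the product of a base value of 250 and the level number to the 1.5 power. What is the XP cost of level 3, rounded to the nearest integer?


XP = 250 * level^1.5
Substitute level = 3:
XP = 250 * 3^1.5
= 250 * 5.1962
= 1299

1299 XP


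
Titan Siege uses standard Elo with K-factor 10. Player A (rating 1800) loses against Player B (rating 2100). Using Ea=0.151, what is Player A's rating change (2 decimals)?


Elo update: delta = K * (S - Ea), where S = 0 (loses)
S - Ea = 0 - 0.151 = -0.151
Rating change = 10 * -0.151
= -1.51

-1.51 rating points


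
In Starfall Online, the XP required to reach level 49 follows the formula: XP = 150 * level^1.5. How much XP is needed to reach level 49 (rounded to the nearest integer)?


XP = 150 * level^1.5
Substitute level = 49:
XP = 150 * 49^1.5
= 150 * 343.0
= 51450

51450 XP


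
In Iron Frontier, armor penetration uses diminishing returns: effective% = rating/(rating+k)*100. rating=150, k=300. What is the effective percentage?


effective% = rating / (rating + k) * 100
= 150 / (150 + 300) * 100
= 150 / 450 * 100
= 0.333333 * 100
= 33.33%

33.33%


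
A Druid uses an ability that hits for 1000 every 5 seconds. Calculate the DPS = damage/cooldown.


DPS = damage / cooldown
= 1000 / 5
= 200.00

200.00 DPS


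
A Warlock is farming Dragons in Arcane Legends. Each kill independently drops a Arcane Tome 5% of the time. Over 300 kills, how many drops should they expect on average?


Expected drops = kills * (drop_rate / 100)
= 300 * (5 / 100)
= 300 * 0.05
= 15.0

15.0 drops


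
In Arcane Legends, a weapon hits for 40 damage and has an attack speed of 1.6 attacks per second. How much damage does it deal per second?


DPS = damage * attack_speed
= 40 * 1.6
= 64.0

64.0 DPS


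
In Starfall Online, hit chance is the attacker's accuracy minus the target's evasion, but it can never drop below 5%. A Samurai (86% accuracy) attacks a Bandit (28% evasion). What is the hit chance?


accuracy - evasion = 86 - 28 = 58
Apply floor: max(58, 5) = 58
Hit chance = 58%

58%


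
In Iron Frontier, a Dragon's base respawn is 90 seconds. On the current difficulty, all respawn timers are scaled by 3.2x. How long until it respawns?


Respawn time = base * multiplier
= 90 * 3.2
= 288.0 seconds

288.0 seconds


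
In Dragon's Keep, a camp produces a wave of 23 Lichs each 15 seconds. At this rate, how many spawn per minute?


Spawns per minute = count * (60 / interval)
= 23 * (60 / 15)
= 23 * 4.0
= 92.0

92.0 per minute


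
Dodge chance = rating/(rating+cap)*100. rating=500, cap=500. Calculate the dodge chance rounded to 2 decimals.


dodge% = 500 / (500 + 500) * 100
= 500 / 1000 * 100
= 0.5 * 100
= 50.00%

50.00%


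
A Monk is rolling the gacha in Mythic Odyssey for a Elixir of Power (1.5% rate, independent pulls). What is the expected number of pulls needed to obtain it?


Expected pulls for a geometric distribution = 1/p = 100 / rate%
= 100 / 1.5
= 66.67

66.67 pulls


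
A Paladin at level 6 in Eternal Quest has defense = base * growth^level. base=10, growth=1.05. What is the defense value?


value = base * growth^level
= 10 * 1.05^6
= 10 * 1.340096
= 13.40

13.40 defense


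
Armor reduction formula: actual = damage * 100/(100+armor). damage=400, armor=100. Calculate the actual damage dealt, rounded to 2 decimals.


actual = 400 * 100 / (100 + 100)
= 400 * 100 / 200
= 40000 / 200
= 200.00

200.00 damage


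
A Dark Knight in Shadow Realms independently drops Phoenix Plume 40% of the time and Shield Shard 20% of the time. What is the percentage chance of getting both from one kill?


For independent events, P(both) = P(A) * P(B)
= 40% * 20%
= 800 / 100 %
= 8.0%

8.0%


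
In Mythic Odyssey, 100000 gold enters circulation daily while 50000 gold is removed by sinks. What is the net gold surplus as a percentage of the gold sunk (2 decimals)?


Net gold = 100000 - 50000 = 50000
Inflation rate = net / sunk * 100 = 50000 / 50000 * 100
= 1.0 * 100
= 100.00%

100.00%


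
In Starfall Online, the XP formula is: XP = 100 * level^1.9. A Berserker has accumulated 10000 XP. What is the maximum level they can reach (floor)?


XP = 100 * level^1.9, so level = (XP / 100)^(1/1.9)
= (10000 / 100)^(1/1.9)
= 100.0^0.5263
= 11.2884
Floor: level = 11

level 11


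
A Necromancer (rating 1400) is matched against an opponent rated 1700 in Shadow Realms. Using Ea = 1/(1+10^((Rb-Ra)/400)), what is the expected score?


Elo expected score: Ea = 1/(1 + 10^((Rb-Ra)/400))
Rb - Ra = 1700 - 1400 = 300
(Rb-Ra)/400 = 300/400 = 0.75
10^0.75 = 5.623413
Ea = 1/(1 + 5.623413) = 1/6.623413 = 0.1510

0.1510


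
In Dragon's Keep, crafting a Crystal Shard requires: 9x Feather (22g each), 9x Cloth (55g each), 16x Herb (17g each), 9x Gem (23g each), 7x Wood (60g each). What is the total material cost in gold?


Cost breakdown:
  Feather: 9 * 22 = 198
  Cloth: 9 * 55 = 495
  Herb: 16 * 17 = 272
  Gem: 9 * 23 = 207
  Wood: 7 * 60 = 420
Total = 198 + 495 + 272 + 207 + 420 = 1592

1592 gold


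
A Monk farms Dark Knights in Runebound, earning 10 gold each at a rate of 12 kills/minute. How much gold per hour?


Gold per minute = 10 * 12 = 120
Gold per hour = 120 * 60 = 7200

7200 gold/hour


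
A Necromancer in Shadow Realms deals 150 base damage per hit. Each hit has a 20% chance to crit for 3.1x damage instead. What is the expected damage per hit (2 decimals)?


E[dmg] = base * (1 + crit_chance * (crit_mult - 1))
cc as decimal = 20/100 = 0.2
cm - 1 = 3.1 - 1 = 2.1
Bonus factor = 0.2 * 2.1 = 0.42
Total multiplier = 1 + 0.42 = 1.42
Expected damage = 150 * 1.42 = 213.00

213.00 damage


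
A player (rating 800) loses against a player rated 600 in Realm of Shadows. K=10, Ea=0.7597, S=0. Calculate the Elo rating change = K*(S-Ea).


Elo update: delta = K * (S - Ea), where S = 0 (loses)
S - Ea = 0 - 0.7597 = -0.7597
Rating change = 10 * -0.7597
= -7.60

-7.60 rating points


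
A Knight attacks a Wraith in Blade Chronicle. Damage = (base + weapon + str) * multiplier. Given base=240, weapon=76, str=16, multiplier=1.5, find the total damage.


Sum base + weapon + str = 240 + 76 + 16 = 332
Multiply by 1.5:
332 * 1.5 = 498.0

498.0 damage


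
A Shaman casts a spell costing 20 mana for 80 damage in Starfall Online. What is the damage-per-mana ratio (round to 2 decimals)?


Efficiency = damage / mana
= 80 / 20
= 4.00

4.00 dmg/mana


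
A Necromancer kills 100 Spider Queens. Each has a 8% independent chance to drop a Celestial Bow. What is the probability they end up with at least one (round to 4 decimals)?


P(at least one) = 1 - P(none) = 1 - (1-p)^n
p = 8/100 = 0.08
1 - p = 0.92
(1 - p)^100 = 0.92^100 = 0.000239
P(at least one) = 1 - 0.000239 = 0.9998

0.9998


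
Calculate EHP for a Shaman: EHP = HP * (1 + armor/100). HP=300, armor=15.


EHP = 300 * (1 + 15/100)
= 300 * (1 + 0.15)
= 300 * 1.15
= 345.0

345.0 EHP


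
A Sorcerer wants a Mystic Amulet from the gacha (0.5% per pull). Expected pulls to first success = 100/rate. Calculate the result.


Expected pulls for a geometric distribution = 1/p = 100 / rate%
= 100 / 0.5
= 200.0

200.0 pulls


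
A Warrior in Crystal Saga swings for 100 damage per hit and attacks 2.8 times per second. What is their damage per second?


DPS = damage * attack_speed
= 100 * 2.8
= 280.0

280.0 DPS


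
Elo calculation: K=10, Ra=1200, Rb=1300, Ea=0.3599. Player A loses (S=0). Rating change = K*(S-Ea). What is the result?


Elo update: delta = K * (S - Ea), where S = 0 (loses)
S - Ea = 0 - 0.3599 = -0.3599
Rating change = 10 * -0.3599
= -3.60

-3.60 rating points


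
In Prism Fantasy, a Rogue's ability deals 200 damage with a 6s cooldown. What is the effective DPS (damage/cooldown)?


DPS = damage / cooldown
= 200 / 6
= 33.33

33.33 DPS


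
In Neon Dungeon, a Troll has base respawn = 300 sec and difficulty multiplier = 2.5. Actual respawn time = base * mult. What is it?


Respawn time = base * multiplier
= 300 * 2.5
= 750.0 seconds

750.0 seconds


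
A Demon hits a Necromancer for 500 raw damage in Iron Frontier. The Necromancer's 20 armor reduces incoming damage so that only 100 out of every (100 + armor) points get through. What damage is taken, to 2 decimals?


actual = 500 * 100 / (100 + 20)
= 500 * 100 / 120
= 50000 / 120
= 416.67

416.67 damage


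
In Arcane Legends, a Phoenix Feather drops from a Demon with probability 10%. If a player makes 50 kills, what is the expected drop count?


Expected drops = kills * (drop_rate / 100)
= 50 * (10 / 100)
= 50 * 0.1
= 5.0

5.0 drops


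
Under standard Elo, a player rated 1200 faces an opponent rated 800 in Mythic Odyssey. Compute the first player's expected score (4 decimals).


Elo expected score: Ea = 1/(1 + 10^((Rb-Ra)/400))
Rb - Ra = 800 - 1200 = -400
(Rb-Ra)/400 = -400/400 = -1.0
10^-1.0 = 0.1
Ea = 1/(1 + 0.1) = 1/1.1 = 0.9091

0.9091


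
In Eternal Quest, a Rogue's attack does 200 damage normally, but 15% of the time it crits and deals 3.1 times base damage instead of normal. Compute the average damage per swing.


E[dmg] = base * (1 + crit_chance * (crit_mult - 1))
cc as decimal = 15/100 = 0.15
cm - 1 = 3.1 - 1 = 2.1
Bonus factor = 0.15 * 2.1 = 0.315
Total multiplier = 1 + 0.315 = 1.315
Expected damage = 200 * 1.315 = 263.00

263.00 damage


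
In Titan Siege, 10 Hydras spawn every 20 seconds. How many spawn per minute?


Spawns per minute = count * (60 / interval)
= 10 * (60 / 20)
= 10 * 3.0
= 30.0

30.0 per minute


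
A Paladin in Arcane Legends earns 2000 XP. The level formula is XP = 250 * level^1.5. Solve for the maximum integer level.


XP = 250 * level^1.5, so level = (XP / 250)^(1/1.5)
= (2000 / 250)^(1/1.5)
= 8.0^0.6667
= 4.0
Floor: level = 4

level 4


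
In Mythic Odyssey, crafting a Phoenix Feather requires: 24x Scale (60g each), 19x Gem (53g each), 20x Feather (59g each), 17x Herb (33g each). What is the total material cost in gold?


Cost breakdown:
  Scale: 24 * 60 = 1440
  Gem: 19 * 53 = 1007
  Feather: 20 * 59 = 1180
  Herb: 17 * 33 = 561
Total = 1440 + 1007 + 1180 + 561 = 4188

4188 gold


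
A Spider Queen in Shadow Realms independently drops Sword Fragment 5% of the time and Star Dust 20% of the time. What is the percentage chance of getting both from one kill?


For independent events, P(both) = P(A) * P(B)
= 5% * 20%
= 100 / 100 %
= 1.0%

1.0%


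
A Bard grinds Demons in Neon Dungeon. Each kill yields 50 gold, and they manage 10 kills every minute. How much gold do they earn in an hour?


Gold per minute = 50 * 10 = 500
Gold per hour = 500 * 60 = 30000

30000 gold/hour


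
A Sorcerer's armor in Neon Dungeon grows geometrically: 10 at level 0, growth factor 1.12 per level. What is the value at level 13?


value = base * growth^level
= 10 * 1.12^13
= 10 * 4.363493
= 43.63

43.63 armor


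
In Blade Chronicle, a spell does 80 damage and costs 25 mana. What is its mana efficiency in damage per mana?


Efficiency = damage / mana
= 80 / 25
= 3.20

3.20 dmg/mana


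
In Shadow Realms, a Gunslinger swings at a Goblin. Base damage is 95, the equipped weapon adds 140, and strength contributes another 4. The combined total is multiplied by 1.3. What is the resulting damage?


Sum base + weapon + str = 95 + 140 + 4 = 239
Multiply by 1.3:
239 * 1.3 = 310.7

310.7 damage


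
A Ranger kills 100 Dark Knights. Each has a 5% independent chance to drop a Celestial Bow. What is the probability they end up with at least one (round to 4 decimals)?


P(at least one) = 1 - P(none) = 1 - (1-p)^n
p = 5/100 = 0.05
1 - p = 0.95
(1 - p)^100 = 0.95^100 = 0.005921
P(at least one) = 1 - 0.005921 = 0.9941

0.9941


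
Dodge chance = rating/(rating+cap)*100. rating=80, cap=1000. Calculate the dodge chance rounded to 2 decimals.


dodge% = 80 / (80 + 1000) * 100
= 80 / 1080 * 100
= 0.074074 * 100
= 7.41%

7.41%


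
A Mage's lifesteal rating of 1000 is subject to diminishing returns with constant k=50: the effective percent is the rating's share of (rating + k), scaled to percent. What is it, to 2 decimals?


effective% = rating / (rating + k) * 100
= 1000 / (1000 + 50) * 100
= 1000 / 1050 * 100
= 0.952381 * 100
= 95.24%

95.24%


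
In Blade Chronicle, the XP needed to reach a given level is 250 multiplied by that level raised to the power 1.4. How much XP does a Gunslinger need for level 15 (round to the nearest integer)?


XP = 250 * level^1.4
Substitute level = 15:
XP = 250 * 15^1.4
= 250 * 44.3127
= 11078

11078 XP


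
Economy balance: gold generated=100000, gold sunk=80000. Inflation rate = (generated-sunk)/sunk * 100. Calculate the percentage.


Net gold = 100000 - 80000 = 20000
Inflation rate = net / sunk * 100 = 20000 / 80000 * 100
= 0.25 * 100
= 25.00%

25.00%


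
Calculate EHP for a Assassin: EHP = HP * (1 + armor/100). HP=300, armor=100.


EHP = 300 * (1 + 100/100)
= 300 * (1 + 1.0)
= 300 * 2.0
= 600.0

600.0 EHP


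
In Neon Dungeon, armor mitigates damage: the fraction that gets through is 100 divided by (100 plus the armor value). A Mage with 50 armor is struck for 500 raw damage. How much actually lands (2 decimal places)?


actual = 500 * 100 / (100 + 50)
= 500 * 100 / 150
= 50000 / 150
= 333.33

333.33 damage


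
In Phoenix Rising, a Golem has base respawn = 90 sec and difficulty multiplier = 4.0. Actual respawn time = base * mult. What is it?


Respawn time = base * multiplier
= 90 * 4.0
= 360.0 seconds

360.0 seconds


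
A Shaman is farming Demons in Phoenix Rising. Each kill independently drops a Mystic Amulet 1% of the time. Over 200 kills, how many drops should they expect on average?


Expected drops = kills * (drop_rate / 100)
= 200 * (1 / 100)
= 200 * 0.01
= 2.0

2.0 drops


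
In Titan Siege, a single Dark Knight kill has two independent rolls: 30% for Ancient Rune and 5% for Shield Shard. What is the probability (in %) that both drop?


For independent events, P(both) = P(A) * P(B)
= 30% * 5%
= 150 / 100 %
= 1.5%

1.5%


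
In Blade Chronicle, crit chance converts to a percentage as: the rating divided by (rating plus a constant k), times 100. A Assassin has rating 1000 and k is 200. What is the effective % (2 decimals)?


effective% = rating / (rating + k) * 100
= 1000 / (1000 + 200) * 100
= 1000 / 1200 * 100
= 0.833333 * 100
= 83.33%

83.33%


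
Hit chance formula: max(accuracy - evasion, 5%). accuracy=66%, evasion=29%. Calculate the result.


accuracy - evasion = 66 - 29 = 37
Apply floor: max(37, 5) = 37
Hit chance = 37%

37%


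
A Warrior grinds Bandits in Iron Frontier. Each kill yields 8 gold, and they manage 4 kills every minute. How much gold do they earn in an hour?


Gold per minute = 8 * 4 = 32
Gold per hour = 32 * 60 = 1920

1920 gold/hour


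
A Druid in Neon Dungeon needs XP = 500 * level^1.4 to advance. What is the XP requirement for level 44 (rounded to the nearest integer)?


XP = 500 * level^1.4
Substitute level = 44:
XP = 500 * 44^1.4
= 500 * 199.9096
= 99955

99955 XP


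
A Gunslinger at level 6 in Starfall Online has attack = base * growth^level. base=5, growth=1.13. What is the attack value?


value = base * growth^level
= 5 * 1.13^6
= 5 * 2.081952
= 10.41

10.41 attack


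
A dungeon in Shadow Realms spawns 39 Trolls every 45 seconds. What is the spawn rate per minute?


Spawns per minute = count * (60 / interval)
= 39 * (60 / 45)
= 39 * 1.3333
= 52.0

52.0 per minute


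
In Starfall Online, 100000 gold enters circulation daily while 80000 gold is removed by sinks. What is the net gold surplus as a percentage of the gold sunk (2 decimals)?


Net gold = 100000 - 80000 = 20000
Inflation rate = net / sunk * 100 = 20000 / 80000 * 100
= 0.25 * 100
= 25.00%

25.00%


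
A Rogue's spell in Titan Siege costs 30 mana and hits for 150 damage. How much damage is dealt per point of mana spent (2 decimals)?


Efficiency = damage / mana
= 150 / 30
= 5.00

5.00 dmg/mana


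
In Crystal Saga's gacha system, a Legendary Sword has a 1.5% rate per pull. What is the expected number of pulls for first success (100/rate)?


Expected pulls for a geometric distribution = 1/p = 100 / rate%
= 100 / 1.5
= 66.67

66.67 pulls


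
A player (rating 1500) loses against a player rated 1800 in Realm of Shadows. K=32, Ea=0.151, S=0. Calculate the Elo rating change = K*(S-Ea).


Elo update: delta = K * (S - Ea), where S = 0 (loses)
S - Ea = 0 - 0.151 = -0.151
Rating change = 32 * -0.151
= -4.83

-4.83 rating points


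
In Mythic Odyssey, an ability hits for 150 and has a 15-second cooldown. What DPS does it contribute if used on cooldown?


DPS = damage / cooldown
= 150 / 15
= 10.00

10.00 DPS


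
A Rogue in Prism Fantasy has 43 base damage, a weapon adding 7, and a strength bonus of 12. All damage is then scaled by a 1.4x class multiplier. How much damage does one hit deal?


Sum base + weapon + str = 43 + 7 + 12 = 62
Multiply by 1.4:
62 * 1.4 = 86.8

86.8 damage


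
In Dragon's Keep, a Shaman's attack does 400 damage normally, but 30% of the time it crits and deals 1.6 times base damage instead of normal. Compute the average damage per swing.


E[dmg] = base * (1 + crit_chance * (crit_mult - 1))
cc as decimal = 30/100 = 0.3
cm - 1 = 1.6 - 1 = 0.6
Bonus factor = 0.3 * 0.6 = 0.18
Total multiplier = 1 + 0.18 = 1.18
Expected damage = 400 * 1.18 = 472.00

472.00 damage


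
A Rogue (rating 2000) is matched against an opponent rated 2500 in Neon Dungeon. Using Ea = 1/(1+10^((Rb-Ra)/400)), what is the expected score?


Elo expected score: Ea = 1/(1 + 10^((Rb-Ra)/400))
Rb - Ra = 2500 - 2000 = 500
(Rb-Ra)/400 = 500/400 = 1.25
10^1.25 = 17.782794
Ea = 1/(1 + 17.782794) = 1/18.782794 = 0.0532

0.0532


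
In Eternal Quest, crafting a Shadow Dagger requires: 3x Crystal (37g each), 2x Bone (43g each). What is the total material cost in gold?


Cost breakdown:
  Crystal: 3 * 37 = 111
  Bone: 2 * 43 = 86
Total = 111 + 86 = 197

197 gold


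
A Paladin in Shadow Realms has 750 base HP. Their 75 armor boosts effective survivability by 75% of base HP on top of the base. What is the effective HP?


EHP = 750 * (1 + 75/100)
= 750 * (1 + 0.75)
= 750 * 1.75
= 1312.5

1312.5 EHP


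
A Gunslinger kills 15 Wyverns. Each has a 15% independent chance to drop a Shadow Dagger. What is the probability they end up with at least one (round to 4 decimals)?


P(at least one) = 1 - P(none) = 1 - (1-p)^n
p = 15/100 = 0.15
1 - p = 0.85
(1 - p)^15 = 0.85^15 = 0.087354
P(at least one) = 1 - 0.087354 = 0.9126

0.9126


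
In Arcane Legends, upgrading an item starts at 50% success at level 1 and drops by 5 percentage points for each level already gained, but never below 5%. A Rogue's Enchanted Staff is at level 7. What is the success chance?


raw_rate = 50 - 5 * (7 - 1)
= 50 - 5 * 6
= 50 - 30
= 20
Apply floor: max(20, 5) = 20%

20%


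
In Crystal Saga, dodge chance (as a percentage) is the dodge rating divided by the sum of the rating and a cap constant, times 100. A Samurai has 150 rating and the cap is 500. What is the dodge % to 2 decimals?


dodge% = 150 / (150 + 500) * 100
= 150 / 650 * 100
= 0.230769 * 100
= 23.08%

23.08%


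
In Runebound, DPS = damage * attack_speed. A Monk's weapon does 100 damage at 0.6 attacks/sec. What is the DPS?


DPS = damage * attack_speed
= 100 * 0.6
= 60.0

60.0 DPS


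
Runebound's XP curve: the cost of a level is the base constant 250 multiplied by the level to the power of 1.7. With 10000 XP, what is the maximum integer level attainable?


XP = 250 * level^1.7, so level = (XP / 250)^(1/1.7)
= (10000 / 250)^(1/1.7)
= 40.0^0.5882
= 8.7577
Floor: level = 8

level 8


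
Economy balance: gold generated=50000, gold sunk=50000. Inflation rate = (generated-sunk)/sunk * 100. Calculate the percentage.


Net gold = 50000 - 50000 = 0
Inflation rate = net / sunk * 100 = 0 / 50000 * 100
= 0.0 * 100
= 0.00%

0.00%


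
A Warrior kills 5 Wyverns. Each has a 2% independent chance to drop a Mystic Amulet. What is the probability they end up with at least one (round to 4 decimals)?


P(at least one) = 1 - P(none) = 1 - (1-p)^n
p = 2/100 = 0.02
1 - p = 0.98
(1 - p)^5 = 0.98^5 = 0.903921
P(at least one) = 1 - 0.903921 = 0.0961

0.0961


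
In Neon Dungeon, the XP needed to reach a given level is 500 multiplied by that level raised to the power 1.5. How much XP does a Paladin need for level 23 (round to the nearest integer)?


XP = 500 * level^1.5
Substitute level = 23:
XP = 500 * 23^1.5
= 500 * 110.3041
= 55152

55152 XP


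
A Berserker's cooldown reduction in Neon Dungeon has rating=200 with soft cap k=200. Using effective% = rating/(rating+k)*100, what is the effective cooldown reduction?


effective% = rating / (rating + k) * 100
= 200 / (200 + 200) * 100
= 200 / 400 * 100
= 0.5 * 100
= 50.00%

50.00%


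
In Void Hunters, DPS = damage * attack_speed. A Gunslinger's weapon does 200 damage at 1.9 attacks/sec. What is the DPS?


DPS = damage * attack_speed
= 200 * 1.9
= 380.0

380.0 DPS


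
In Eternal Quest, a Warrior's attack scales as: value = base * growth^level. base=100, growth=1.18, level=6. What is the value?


value = base * growth^level
= 100 * 1.18^6
= 100 * 2.699554
= 269.96

269.96 attack


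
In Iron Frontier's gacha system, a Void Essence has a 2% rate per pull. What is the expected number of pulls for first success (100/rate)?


Expected pulls for a geometric distribution = 1/p = 100 / rate%
= 100 / 2
= 50.0

50.0 pulls


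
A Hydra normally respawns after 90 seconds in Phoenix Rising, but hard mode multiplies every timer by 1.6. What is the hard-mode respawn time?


Respawn time = base * multiplier
= 90 * 1.6
= 144.0 seconds

144.0 seconds


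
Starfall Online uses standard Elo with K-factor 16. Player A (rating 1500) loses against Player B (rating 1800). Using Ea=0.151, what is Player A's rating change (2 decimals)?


Elo update: delta = K * (S - Ea), where S = 0 (loses)
S - Ea = 0 - 0.151 = -0.151
Rating change = 16 * -0.151
= -2.42

-2.42 rating points


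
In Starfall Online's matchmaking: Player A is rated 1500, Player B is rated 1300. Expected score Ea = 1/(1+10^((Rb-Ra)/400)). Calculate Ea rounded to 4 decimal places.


Elo expected score: Ea = 1/(1 + 10^((Rb-Ra)/400))
Rb - Ra = 1300 - 1500 = -200
(Rb-Ra)/400 = -200/400 = -0.5
10^-0.5 = 0.316228
Ea = 1/(1 + 0.316228) = 1/1.316228 = 0.7597

0.7597


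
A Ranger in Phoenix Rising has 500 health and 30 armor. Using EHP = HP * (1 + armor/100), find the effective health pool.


EHP = 500 * (1 + 30/100)
= 500 * (1 + 0.3)
= 500 * 1.3
= 650.0

650.0 EHP


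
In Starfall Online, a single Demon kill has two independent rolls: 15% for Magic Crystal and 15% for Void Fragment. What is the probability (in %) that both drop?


For independent events, P(both) = P(A) * P(B)
= 15% * 15%
= 225 / 100 %
= 2.25%

2.25%


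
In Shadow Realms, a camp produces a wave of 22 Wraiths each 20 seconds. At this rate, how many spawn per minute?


Spawns per minute = count * (60 / interval)
= 22 * (60 / 20)
= 22 * 3.0
= 66.0

66.0 per minute


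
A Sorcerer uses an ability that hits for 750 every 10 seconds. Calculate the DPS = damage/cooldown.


DPS = damage / cooldown
= 750 / 10
= 75.00

75.00 DPS


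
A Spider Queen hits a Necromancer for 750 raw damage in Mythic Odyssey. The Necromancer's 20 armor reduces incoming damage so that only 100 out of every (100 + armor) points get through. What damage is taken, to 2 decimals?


actual = 750 * 100 / (100 + 20)
= 750 * 100 / 120
= 75000 / 120
= 625.00

625.00 damage


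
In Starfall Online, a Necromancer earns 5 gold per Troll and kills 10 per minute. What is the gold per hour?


Gold per minute = 5 * 10 = 50
Gold per hour = 50 * 60 = 3000

3000 gold/hour


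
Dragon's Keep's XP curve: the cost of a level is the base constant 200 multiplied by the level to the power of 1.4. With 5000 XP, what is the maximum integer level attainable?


XP = 200 * level^1.4, so level = (XP / 200)^(1/1.4)
= (5000 / 200)^(1/1.4)
= 25.0^0.7143
= 9.9662
Floor: level = 9

level 9


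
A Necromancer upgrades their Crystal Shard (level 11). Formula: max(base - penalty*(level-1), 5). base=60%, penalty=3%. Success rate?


raw_rate = 60 - 3 * (11 - 1)
= 60 - 3 * 10
= 60 - 30
= 30
Apply floor: max(30, 5) = 30%

30%


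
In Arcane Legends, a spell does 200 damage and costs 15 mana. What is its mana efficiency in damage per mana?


Efficiency = damage / mana
= 200 / 15
= 13.33

13.33 dmg/mana


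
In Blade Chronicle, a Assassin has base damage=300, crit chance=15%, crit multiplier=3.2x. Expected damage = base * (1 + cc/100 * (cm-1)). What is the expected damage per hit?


E[dmg] = base * (1 + crit_chance * (crit_mult - 1))
cc as decimal = 15/100 = 0.15
cm - 1 = 3.2 - 1 = 2.2
Bonus factor = 0.15 * 2.2 = 0.33
Total multiplier = 1 + 0.33 = 1.33
Expected damage = 300 * 1.33 = 399.00

399.00 damage


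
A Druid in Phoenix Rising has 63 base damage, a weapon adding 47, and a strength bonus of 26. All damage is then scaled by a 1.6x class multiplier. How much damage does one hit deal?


Sum base + weapon + str = 63 + 47 + 26 = 136
Multiply by 1.6:
136 * 1.6 = 217.6

217.6 damage


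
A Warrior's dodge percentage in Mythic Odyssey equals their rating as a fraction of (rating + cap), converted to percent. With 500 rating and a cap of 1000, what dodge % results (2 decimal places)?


dodge% = 500 / (500 + 1000) * 100
= 500 / 1500 * 100
= 0.333333 * 100
= 33.33%

33.33%


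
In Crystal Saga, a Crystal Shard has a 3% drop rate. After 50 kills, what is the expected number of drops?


Expected drops = kills * (drop_rate / 100)
= 50 * (3 / 100)
= 50 * 0.03
= 1.5

1.5 drops


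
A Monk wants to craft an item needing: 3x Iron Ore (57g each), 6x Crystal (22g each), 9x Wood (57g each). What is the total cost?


Cost breakdown:
  Iron Ore: 3 * 57 = 171
  Crystal: 6 * 22 = 132
  Wood: 9 * 57 = 513
Total = 171 + 132 + 513 = 816

816 gold


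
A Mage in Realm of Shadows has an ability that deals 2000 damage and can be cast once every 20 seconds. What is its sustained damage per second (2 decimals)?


DPS = damage / cooldown
= 2000 / 20
= 100.00

100.00 DPS


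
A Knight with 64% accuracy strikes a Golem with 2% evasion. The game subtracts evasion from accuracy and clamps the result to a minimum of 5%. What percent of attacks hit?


accuracy - evasion = 64 - 2 = 62
Apply floor: max(62, 5) = 62
Hit chance = 62%

62%


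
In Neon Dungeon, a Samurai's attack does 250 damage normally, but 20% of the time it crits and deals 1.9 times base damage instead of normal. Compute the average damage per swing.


E[dmg] = base * (1 + crit_chance * (crit_mult - 1))
cc as decimal = 20/100 = 0.2
cm - 1 = 1.9 - 1 = 0.9
Bonus factor = 0.2 * 0.9 = 0.18
Total multiplier = 1 + 0.18 = 1.18
Expected damage = 250 * 1.18 = 295.00

295.00 damage


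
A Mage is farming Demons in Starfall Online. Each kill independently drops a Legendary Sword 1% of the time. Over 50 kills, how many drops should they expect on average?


Expected drops = kills * (drop_rate / 100)
= 50 * (1 / 100)
= 50 * 0.01
= 0.5

0.5 drops


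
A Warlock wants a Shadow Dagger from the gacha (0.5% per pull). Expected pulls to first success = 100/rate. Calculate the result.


Expected pulls for a geometric distribution = 1/p = 100 / rate%
= 100 / 0.5
= 200.0

200.0 pulls


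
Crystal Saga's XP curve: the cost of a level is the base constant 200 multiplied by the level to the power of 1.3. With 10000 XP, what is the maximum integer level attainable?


XP = 200 * level^1.3, so level = (XP / 200)^(1/1.3)
= (10000 / 200)^(1/1.3)
= 50.0^0.7692
= 20.2722
Floor: level = 20

level 20


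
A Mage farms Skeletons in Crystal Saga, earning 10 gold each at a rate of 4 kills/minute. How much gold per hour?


Gold per minute = 10 * 4 = 40
Gold per hour = 40 * 60 = 2400

2400 gold/hour


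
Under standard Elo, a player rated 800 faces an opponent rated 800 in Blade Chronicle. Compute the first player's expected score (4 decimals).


Elo expected score: Ea = 1/(1 + 10^((Rb-Ra)/400))
Rb - Ra = 800 - 800 = 0
(Rb-Ra)/400 = 0/400 = 0.0
10^0.0 = 1.0
Ea = 1/(1 + 1.0) = 1/2.0 = 0.5000

0.5000


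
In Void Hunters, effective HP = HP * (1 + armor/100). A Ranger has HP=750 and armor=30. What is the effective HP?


EHP = 750 * (1 + 30/100)
= 750 * (1 + 0.3)
= 750 * 1.3
= 975.0

975.0 EHP


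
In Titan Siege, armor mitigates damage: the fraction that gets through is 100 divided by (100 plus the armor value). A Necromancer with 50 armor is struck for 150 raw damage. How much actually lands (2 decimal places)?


actual = 150 * 100 / (100 + 50)
= 150 * 100 / 150
= 15000 / 150
= 100.00

100.00 damage


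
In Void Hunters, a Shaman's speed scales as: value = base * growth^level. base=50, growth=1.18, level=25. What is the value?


value = base * growth^level
= 50 * 1.18^25
= 50 * 62.668627
= 3133.43

3133.43 speed
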